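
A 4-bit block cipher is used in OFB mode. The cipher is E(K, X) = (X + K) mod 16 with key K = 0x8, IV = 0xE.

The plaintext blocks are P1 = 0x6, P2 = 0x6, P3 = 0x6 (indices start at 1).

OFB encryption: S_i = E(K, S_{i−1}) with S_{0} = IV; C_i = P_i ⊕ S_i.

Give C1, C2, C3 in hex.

C1 = 0x0, C2 = 0x8, C3 = 0x0

C1: S = E(K, 0xE) = 0x6; 0x6 ⊕ 0x6 = 0x0.
C2: S = E(K, 0x6) = 0xE; 0x6 ⊕ 0xE = 0x8.
C3: S = E(K, 0xE) = 0x6; 0x6 ⊕ 0x6 = 0x0.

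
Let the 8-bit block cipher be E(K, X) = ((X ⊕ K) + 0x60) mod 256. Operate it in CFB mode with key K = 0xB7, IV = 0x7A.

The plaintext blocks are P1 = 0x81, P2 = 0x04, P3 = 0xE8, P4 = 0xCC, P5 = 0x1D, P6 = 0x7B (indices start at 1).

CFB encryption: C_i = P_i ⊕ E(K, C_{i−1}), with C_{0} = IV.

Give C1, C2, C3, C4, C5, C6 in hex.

C1: E(K, 0x7A) = 0x2D; 0x81 ⊕ 0x2D = 0xAC.
C2: E(K, 0xAC) = 0x7B; 0x04 ⊕ 0x7B = 0x7F.
C3: E(K, 0x7F) = 0x28; 0xE8 ⊕ 0x28 = 0xC0.
C4: E(K, 0xC0) = 0xD7; 0xCC ⊕ 0xD7 = 0x1B.
C5: E(K, 0x1B) = 0x0C; 0x1D ⊕ 0x0C = 0x11.
C6: E(K, 0x11) = 0x06; 0x7B ⊕ 0x06 = 0x7D.

C1 = 0xAC, C2 = 0x7F, C3 = 0xC0, C4 = 0x1B, C5 = 0x11, C6 = 0x7D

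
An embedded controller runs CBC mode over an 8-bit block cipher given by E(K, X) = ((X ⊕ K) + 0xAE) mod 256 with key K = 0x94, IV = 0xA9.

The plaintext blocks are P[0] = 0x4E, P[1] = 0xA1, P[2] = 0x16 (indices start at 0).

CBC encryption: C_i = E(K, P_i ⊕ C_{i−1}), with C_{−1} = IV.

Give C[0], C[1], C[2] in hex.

C[0] = 0x21, C[1] = 0xC2, C[2] = 0xEE

C[0]: P[0] ⊕ 0xA9 = 0xE7; E(K, 0xE7) = 0x21.
C[1]: P[1] ⊕ 0x21 = 0x80; E(K, 0x80) = 0xC2.
C[2]: P[2] ⊕ 0xC2 = 0xD4; E(K, 0xD4) = 0xEE.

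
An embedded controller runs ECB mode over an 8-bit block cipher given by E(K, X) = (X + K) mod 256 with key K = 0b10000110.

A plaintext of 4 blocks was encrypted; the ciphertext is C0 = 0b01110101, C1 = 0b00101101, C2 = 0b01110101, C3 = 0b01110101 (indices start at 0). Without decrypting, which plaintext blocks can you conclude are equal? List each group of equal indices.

P0 = P2 = P3

ECB encrypts each block independently with the same key, so equal ciphertext blocks imply equal plaintext blocks.
C0 = C2 = C3 = 0b01110101, so P0 = P2 = P3.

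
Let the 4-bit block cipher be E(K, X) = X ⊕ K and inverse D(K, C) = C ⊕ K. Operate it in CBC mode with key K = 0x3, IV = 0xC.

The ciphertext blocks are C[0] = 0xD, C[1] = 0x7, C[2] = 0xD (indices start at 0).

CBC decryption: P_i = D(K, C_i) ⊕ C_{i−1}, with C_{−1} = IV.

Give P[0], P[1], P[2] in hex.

P[0]: D(K, 0xD) = 0xE; 0xE ⊕ 0xC = 0x2.
P[1]: D(K, 0x7) = 0x4; 0x4 ⊕ 0xD = 0x9.
P[2]: D(K, 0xD) = 0xE; 0xE ⊕ 0x7 = 0x9.

P[0] = 0x2, P[1] = 0x9, P[2] = 0x9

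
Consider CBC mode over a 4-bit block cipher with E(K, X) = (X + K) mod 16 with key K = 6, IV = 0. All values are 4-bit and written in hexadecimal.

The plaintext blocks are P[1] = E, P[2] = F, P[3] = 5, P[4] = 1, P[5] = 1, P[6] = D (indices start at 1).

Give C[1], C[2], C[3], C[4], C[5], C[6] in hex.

CBC encryption: C_i = E(K, P_i ⊕ C_{i−1}), with C_{0} = IV.
C[1]: P[1] ⊕ 0 = E; E(K, E) = 4.
C[2]: P[2] ⊕ 4 = B; E(K, B) = 1.
C[3]: P[3] ⊕ 1 = 4; E(K, 4) = A.
C[4]: P[4] ⊕ A = B; E(K, B) = 1.
C[5]: P[5] ⊕ 1 = 0; E(K, 0) = 6.
C[6]: P[6] ⊕ 6 = B; E(K, B) = 1.

C[1] = 4, C[2] = 1, C[3] = A, C[4] = 1, C[5] = 6, C[6] = 1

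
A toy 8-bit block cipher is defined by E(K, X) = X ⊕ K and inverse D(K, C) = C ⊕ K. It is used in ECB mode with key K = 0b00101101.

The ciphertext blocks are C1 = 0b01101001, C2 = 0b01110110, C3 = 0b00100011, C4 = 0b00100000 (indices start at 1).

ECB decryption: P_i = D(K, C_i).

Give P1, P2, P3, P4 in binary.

P1: D(K, 0b01101001) = 0b01000100.
P2: D(K, 0b01110110) = 0b01011011.
P3: D(K, 0b00100011) = 0b00001110.
P4: D(K, 0b00100000) = 0b00001101.

P1 = 0b01000100, P2 = 0b01011011, P3 = 0b00001110, P4 = 0b00001101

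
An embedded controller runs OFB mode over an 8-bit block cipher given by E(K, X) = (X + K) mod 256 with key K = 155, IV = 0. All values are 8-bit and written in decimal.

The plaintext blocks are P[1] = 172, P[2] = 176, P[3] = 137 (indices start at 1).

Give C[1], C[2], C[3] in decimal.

C[1] = 55, C[2] = 134, C[3] = 88

OFB encryption: S_i = E(K, S_{i−1}) with S_{0} = IV; C_i = P_i ⊕ S_i.
C[1]: S = E(K, 0) = 155; 172 ⊕ 155 = 55.
C[2]: S = E(K, 155) = 54; 176 ⊕ 54 = 134.
C[3]: S = E(K, 54) = 209; 137 ⊕ 209 = 88.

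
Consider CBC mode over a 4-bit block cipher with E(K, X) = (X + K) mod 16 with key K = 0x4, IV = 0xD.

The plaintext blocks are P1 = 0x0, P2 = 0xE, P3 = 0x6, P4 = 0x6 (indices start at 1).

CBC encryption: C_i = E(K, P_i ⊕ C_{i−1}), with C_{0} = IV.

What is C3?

C3 = 0x9

C1: P1 ⊕ 0xD = 0xD; E(K, 0xD) = 0x1.
C2: P2 ⊕ 0x1 = 0xF; E(K, 0xF) = 0x3.
C3: P3 ⊕ 0x3 = 0x5; E(K, 0x5) = 0x9.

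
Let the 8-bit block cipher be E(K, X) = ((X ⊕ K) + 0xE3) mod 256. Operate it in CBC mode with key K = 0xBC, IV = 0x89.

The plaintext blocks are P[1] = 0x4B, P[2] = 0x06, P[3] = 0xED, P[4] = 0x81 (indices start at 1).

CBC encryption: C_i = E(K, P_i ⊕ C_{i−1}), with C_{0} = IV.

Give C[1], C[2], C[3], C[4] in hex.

C[1] = 0x61, C[2] = 0xBE, C[3] = 0xD2, C[4] = 0xD2

C[1]: P[1] ⊕ 0x89 = 0xC2; E(K, 0xC2) = 0x61.
C[2]: P[2] ⊕ 0x61 = 0x67; E(K, 0x67) = 0xBE.
C[3]: P[3] ⊕ 0xBE = 0x53; E(K, 0x53) = 0xD2.
C[4]: P[4] ⊕ 0xD2 = 0x53; E(K, 0x53) = 0xD2.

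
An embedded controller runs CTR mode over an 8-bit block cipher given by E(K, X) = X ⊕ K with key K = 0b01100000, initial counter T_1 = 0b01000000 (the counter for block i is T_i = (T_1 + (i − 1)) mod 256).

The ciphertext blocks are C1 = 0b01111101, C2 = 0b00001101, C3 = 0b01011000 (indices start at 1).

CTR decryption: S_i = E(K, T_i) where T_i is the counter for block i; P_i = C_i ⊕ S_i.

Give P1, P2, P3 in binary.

P1: T = 0b01000000, S = E(K, T) = 0b00100000; 0b01111101 ⊕ 0b00100000 = 0b01011101.
P2: T = 0b01000001, S = E(K, T) = 0b00100001; 0b00001101 ⊕ 0b00100001 = 0b00101100.
P3: T = 0b01000010, S = E(K, T) = 0b00100010; 0b01011000 ⊕ 0b00100010 = 0b01111010.

P1 = 0b01011101, P2 = 0b00101100, P3 = 0b01111010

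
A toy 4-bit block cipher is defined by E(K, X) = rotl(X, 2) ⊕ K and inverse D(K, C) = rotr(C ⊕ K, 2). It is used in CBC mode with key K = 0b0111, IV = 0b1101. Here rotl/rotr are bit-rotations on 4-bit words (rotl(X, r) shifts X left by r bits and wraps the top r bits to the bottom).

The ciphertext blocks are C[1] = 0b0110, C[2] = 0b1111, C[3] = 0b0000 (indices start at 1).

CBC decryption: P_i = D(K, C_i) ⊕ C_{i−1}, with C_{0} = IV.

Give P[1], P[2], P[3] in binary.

P[1] = 0b1001, P[2] = 0b0100, P[3] = 0b0010

P[1]: D(K, 0b0110) = 0b0100; 0b0100 ⊕ 0b1101 = 0b1001.
P[2]: D(K, 0b1111) = 0b0010; 0b0010 ⊕ 0b0110 = 0b0100.
P[3]: D(K, 0b0000) = 0b1101; 0b1101 ⊕ 0b1111 = 0b0010.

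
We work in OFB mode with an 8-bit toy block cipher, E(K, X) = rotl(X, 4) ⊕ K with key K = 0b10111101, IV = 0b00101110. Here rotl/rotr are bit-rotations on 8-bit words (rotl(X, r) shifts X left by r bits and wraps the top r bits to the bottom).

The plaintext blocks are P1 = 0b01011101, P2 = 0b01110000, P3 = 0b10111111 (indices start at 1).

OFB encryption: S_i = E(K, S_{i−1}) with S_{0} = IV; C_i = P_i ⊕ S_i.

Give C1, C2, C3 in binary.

C1: S = E(K, 0b00101110) = 0b01011111; 0b01011101 ⊕ 0b01011111 = 0b00000010.
C2: S = E(K, 0b01011111) = 0b01001000; 0b01110000 ⊕ 0b01001000 = 0b00111000.
C3: S = E(K, 0b01001000) = 0b00111001; 0b10111111 ⊕ 0b00111001 = 0b10000110.

C1 = 0b00000010, C2 = 0b00111000, C3 = 0b10000110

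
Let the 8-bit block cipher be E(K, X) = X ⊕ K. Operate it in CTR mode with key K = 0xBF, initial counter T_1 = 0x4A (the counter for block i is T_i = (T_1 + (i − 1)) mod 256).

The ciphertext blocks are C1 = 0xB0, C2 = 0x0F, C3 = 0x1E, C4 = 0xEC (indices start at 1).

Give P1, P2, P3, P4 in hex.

P1 = 0x45, P2 = 0xFB, P3 = 0xED, P4 = 0x1E

CTR decryption: S_i = E(K, T_i) where T_i is the counter for block i; P_i = C_i ⊕ S_i.
P1: T = 0x4A, S = E(K, T) = 0xF5; 0xB0 ⊕ 0xF5 = 0x45.
P2: T = 0x4B, S = E(K, T) = 0xF4; 0x0F ⊕ 0xF4 = 0xFB.
P3: T = 0x4C, S = E(K, T) = 0xF3; 0x1E ⊕ 0xF3 = 0xED.
P4: T = 0x4D, S = E(K, T) = 0xF2; 0xEC ⊕ 0xF2 = 0x1E.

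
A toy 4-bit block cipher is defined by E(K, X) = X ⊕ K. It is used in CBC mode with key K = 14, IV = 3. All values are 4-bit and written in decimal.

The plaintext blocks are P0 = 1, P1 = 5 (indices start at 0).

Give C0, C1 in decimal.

CBC encryption: C_i = E(K, P_i ⊕ C_{i−1}), with C_{−1} = IV.
C0: P0 ⊕ 3 = 2; E(K, 2) = 12.
C1: P1 ⊕ 12 = 9; E(K, 9) = 7.

C0 = 12, C1 = 7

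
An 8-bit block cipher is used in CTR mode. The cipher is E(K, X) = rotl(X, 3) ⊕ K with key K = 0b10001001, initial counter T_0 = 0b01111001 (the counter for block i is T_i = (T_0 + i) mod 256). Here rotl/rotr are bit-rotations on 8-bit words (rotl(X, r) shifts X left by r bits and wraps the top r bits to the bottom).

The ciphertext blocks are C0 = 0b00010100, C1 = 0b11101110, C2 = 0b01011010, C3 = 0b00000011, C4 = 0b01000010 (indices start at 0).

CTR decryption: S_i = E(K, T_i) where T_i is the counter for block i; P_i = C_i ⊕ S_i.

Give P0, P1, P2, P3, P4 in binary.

P0 = 0b01010110, P1 = 0b10110100, P2 = 0b00001000, P3 = 0b01101001, P4 = 0b00100000

P0: T = 0b01111001, S = E(K, T) = 0b01000010; 0b00010100 ⊕ 0b01000010 = 0b01010110.
P1: T = 0b01111010, S = E(K, T) = 0b01011010; 0b11101110 ⊕ 0b01011010 = 0b10110100.
P2: T = 0b01111011, S = E(K, T) = 0b01010010; 0b01011010 ⊕ 0b01010010 = 0b00001000.
P3: T = 0b01111100, S = E(K, T) = 0b01101010; 0b00000011 ⊕ 0b01101010 = 0b01101001.
P4: T = 0b01111101, S = E(K, T) = 0b01100010; 0b01000010 ⊕ 0b01100010 = 0b00100000.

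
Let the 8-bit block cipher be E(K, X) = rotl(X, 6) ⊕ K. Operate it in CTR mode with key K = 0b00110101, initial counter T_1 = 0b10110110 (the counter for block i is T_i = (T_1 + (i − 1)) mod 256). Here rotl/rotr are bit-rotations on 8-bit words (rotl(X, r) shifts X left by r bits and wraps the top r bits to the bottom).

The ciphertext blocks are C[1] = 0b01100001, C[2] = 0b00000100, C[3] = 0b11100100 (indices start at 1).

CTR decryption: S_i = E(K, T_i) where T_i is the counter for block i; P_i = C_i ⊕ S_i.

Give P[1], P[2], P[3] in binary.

P[1] = 0b11111001, P[2] = 0b11011100, P[3] = 0b11111111

P[1]: T = 0b10110110, S = E(K, T) = 0b10011000; 0b01100001 ⊕ 0b10011000 = 0b11111001.
P[2]: T = 0b10110111, S = E(K, T) = 0b11011000; 0b00000100 ⊕ 0b11011000 = 0b11011100.
P[3]: T = 0b10111000, S = E(K, T) = 0b00011011; 0b11100100 ⊕ 0b00011011 = 0b11111111.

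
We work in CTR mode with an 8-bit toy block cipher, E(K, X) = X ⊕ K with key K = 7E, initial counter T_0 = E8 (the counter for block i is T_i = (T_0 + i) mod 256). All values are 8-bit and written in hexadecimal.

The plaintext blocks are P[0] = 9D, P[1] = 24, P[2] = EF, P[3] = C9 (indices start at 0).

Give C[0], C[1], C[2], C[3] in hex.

C[0] = 0B, C[1] = B3, C[2] = 7B, C[3] = 5C

CTR encryption: S_i = E(K, T_i) where T_i is the counter for block i; C_i = P_i ⊕ S_i.
C[0]: T = E8, S = E(K, T) = 96; 9D ⊕ 96 = 0B.
C[1]: T = E9, S = E(K, T) = 97; 24 ⊕ 97 = B3.
C[2]: T = EA, S = E(K, T) = 94; EF ⊕ 94 = 7B.
C[3]: T = EB, S = E(K, T) = 95; C9 ⊕ 95 = 5C.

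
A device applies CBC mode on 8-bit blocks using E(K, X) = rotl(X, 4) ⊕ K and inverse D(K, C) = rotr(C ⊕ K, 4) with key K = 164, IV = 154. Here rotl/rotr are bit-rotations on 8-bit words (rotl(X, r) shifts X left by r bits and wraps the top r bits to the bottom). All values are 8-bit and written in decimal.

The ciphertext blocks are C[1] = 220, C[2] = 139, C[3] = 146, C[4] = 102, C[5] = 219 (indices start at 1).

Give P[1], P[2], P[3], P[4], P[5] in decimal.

CBC decryption: P_i = D(K, C_i) ⊕ C_{i−1}, with C_{0} = IV.
P[1]: D(K, 220) = 135; 135 ⊕ 154 = 29.
P[2]: D(K, 139) = 242; 242 ⊕ 220 = 46.
P[3]: D(K, 146) = 99; 99 ⊕ 139 = 232.
P[4]: D(K, 102) = 44; 44 ⊕ 146 = 190.
P[5]: D(K, 219) = 247; 247 ⊕ 102 = 145.

P[1] = 29, P[2] = 46, P[3] = 232, P[4] = 190, P[5] = 145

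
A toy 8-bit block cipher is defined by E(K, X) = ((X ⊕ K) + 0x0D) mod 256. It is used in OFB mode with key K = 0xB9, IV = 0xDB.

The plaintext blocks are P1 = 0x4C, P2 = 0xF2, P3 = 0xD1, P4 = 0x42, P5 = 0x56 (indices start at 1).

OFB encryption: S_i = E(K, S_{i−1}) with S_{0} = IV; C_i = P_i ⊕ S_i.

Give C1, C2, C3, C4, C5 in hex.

C1: S = E(K, 0xDB) = 0x6F; 0x4C ⊕ 0x6F = 0x23.
C2: S = E(K, 0x6F) = 0xE3; 0xF2 ⊕ 0xE3 = 0x11.
C3: S = E(K, 0xE3) = 0x67; 0xD1 ⊕ 0x67 = 0xB6.
C4: S = E(K, 0x67) = 0xEB; 0x42 ⊕ 0xEB = 0xA9.
C5: S = E(K, 0xEB) = 0x5F; 0x56 ⊕ 0x5F = 0x09.

C1 = 0x23, C2 = 0x11, C3 = 0xB6, C4 = 0xA9, C5 = 0x09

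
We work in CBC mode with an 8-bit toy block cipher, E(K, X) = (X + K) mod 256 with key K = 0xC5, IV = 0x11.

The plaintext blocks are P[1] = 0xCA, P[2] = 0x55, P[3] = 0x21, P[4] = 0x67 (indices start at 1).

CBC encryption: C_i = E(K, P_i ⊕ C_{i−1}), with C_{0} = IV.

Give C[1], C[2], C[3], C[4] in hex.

C[1] = 0xA0, C[2] = 0xBA, C[3] = 0x60, C[4] = 0xCC

C[1]: P[1] ⊕ 0x11 = 0xDB; E(K, 0xDB) = 0xA0.
C[2]: P[2] ⊕ 0xA0 = 0xF5; E(K, 0xF5) = 0xBA.
C[3]: P[3] ⊕ 0xBA = 0x9B; E(K, 0x9B) = 0x60.
C[4]: P[4] ⊕ 0x60 = 0x07; E(K, 0x07) = 0xCC.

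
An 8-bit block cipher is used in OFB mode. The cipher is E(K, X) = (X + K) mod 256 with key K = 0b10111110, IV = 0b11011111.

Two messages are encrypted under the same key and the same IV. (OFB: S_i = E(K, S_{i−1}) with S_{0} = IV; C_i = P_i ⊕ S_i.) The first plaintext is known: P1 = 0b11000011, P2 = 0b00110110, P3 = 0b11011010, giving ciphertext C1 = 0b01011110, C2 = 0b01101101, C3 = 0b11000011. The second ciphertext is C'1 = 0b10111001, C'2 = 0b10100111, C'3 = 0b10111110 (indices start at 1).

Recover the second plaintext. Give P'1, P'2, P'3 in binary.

In OFB with a reused IV, both messages share the same keystream S_i, so C_i ⊕ C'_i = P_i ⊕ P'_i and thus P'_i = P_i ⊕ C_i ⊕ C'_i.
P'1: 0b11000011 ⊕ 0b01011110 ⊕ 0b10111001 = 0b00100100.
P'2: 0b00110110 ⊕ 0b01101101 ⊕ 0b10100111 = 0b11111100.
P'3: 0b11011010 ⊕ 0b11000011 ⊕ 0b10111110 = 0b10100111.

P'1 = 0b00100100, P'2 = 0b11111100, P'3 = 0b10100111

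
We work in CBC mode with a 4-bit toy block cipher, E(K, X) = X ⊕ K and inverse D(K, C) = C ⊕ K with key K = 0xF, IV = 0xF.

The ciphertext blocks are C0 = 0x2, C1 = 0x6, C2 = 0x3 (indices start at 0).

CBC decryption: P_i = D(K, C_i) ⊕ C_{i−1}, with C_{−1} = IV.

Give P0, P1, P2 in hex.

P0 = 0x2, P1 = 0xB, P2 = 0xA

P0: D(K, 0x2) = 0xD; 0xD ⊕ 0xF = 0x2.
P1: D(K, 0x6) = 0x9; 0x9 ⊕ 0x2 = 0xB.
P2: D(K, 0x3) = 0xC; 0xC ⊕ 0x6 = 0xA.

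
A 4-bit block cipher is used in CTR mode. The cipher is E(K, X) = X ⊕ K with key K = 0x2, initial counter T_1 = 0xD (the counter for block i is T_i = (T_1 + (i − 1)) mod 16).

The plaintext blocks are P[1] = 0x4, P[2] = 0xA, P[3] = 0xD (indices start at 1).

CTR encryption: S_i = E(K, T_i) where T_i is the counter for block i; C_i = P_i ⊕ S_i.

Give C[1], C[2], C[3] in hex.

C[1] = 0xB, C[2] = 0x6, C[3] = 0x0

C[1]: T = 0xD, S = E(K, T) = 0xF; 0x4 ⊕ 0xF = 0xB.
C[2]: T = 0xE, S = E(K, T) = 0xC; 0xA ⊕ 0xC = 0x6.
C[3]: T = 0xF, S = E(K, T) = 0xD; 0xD ⊕ 0xD = 0x0.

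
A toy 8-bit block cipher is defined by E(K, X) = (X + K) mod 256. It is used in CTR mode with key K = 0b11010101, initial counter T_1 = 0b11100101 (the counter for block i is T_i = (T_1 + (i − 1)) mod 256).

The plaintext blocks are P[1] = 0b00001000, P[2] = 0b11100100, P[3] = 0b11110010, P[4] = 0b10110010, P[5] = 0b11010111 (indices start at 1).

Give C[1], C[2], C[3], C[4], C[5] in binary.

CTR encryption: S_i = E(K, T_i) where T_i is the counter for block i; C_i = P_i ⊕ S_i.
C[1]: T = 0b11100101, S = E(K, T) = 0b10111010; 0b00001000 ⊕ 0b10111010 = 0b10110010.
C[2]: T = 0b11100110, S = E(K, T) = 0b10111011; 0b11100100 ⊕ 0b10111011 = 0b01011111.
C[3]: T = 0b11100111, S = E(K, T) = 0b10111100; 0b11110010 ⊕ 0b10111100 = 0b01001110.
C[4]: T = 0b11101000, S = E(K, T) = 0b10111101; 0b10110010 ⊕ 0b10111101 = 0b00001111.
C[5]: T = 0b11101001, S = E(K, T) = 0b10111110; 0b11010111 ⊕ 0b10111110 = 0b01101001.

C[1] = 0b10110010, C[2] = 0b01011111, C[3] = 0b01001110, C[4] = 0b00001111, C[5] = 0b01101001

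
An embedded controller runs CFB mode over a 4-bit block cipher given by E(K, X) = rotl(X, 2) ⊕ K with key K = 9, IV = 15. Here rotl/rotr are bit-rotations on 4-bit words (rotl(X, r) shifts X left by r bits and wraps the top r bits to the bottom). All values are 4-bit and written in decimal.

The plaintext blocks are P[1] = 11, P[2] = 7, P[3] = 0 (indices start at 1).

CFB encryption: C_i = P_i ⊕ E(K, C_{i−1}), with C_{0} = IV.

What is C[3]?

C[3] = 15

C[1]: E(K, 15) = 6; 11 ⊕ 6 = 13.
C[2]: E(K, 13) = 14; 7 ⊕ 14 = 9.
C[3]: E(K, 9) = 15; 0 ⊕ 15 = 15.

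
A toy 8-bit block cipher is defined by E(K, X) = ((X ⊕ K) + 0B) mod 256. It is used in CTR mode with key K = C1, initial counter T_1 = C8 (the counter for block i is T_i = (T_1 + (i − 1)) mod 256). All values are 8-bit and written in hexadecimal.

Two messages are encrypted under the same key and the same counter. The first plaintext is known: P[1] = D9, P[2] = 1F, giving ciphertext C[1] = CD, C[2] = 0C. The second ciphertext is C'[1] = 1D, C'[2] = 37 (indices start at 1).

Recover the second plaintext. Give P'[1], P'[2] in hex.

P'[1] = 09, P'[2] = 24

In CTR with a reused counter, both messages share the same keystream S_i, so C_i ⊕ C'_i = P_i ⊕ P'_i and thus P'_i = P_i ⊕ C_i ⊕ C'_i.
P'[1]: D9 ⊕ CD ⊕ 1D = 09.
P'[2]: 1F ⊕ 0C ⊕ 37 = 24.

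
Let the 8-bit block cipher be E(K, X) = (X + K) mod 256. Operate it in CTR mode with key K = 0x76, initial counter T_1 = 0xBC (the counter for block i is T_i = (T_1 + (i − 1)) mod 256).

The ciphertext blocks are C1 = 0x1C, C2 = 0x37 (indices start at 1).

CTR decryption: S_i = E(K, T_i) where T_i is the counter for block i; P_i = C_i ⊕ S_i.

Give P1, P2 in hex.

P1 = 0x2E, P2 = 0x04

P1: T = 0xBC, S = E(K, T) = 0x32; 0x1C ⊕ 0x32 = 0x2E.
P2: T = 0xBD, S = E(K, T) = 0x33; 0x37 ⊕ 0x33 = 0x04.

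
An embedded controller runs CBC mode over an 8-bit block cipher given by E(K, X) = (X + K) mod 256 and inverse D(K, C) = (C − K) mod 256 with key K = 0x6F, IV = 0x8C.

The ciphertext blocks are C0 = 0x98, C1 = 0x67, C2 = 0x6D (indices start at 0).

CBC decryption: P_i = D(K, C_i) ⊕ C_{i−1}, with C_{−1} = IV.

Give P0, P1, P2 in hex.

P0 = 0xA5, P1 = 0x60, P2 = 0x99

P0: D(K, 0x98) = 0x29; 0x29 ⊕ 0x8C = 0xA5.
P1: D(K, 0x67) = 0xF8; 0xF8 ⊕ 0x98 = 0x60.
P2: D(K, 0x6D) = 0xFE; 0xFE ⊕ 0x67 = 0x99.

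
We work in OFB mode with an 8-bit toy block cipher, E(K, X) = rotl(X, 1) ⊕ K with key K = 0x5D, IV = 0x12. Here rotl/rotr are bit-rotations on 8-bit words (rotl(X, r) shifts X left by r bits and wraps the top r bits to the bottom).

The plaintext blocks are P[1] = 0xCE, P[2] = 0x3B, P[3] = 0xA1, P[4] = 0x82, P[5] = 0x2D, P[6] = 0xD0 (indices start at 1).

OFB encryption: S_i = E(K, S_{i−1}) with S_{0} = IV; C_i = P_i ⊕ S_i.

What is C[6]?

C[6] = 0x52

C[1]: S = E(K, 0x12) = 0x79; 0xCE ⊕ 0x79 = 0xB7.
C[2]: S = E(K, 0x79) = 0xAF; 0x3B ⊕ 0xAF = 0x94.
C[3]: S = E(K, 0xAF) = 0x02; 0xA1 ⊕ 0x02 = 0xA3.
C[4]: S = E(K, 0x02) = 0x59; 0x82 ⊕ 0x59 = 0xDB.
C[5]: S = E(K, 0x59) = 0xEF; 0x2D ⊕ 0xEF = 0xC2.
C[6]: S = E(K, 0xEF) = 0x82; 0xD0 ⊕ 0x82 = 0x52.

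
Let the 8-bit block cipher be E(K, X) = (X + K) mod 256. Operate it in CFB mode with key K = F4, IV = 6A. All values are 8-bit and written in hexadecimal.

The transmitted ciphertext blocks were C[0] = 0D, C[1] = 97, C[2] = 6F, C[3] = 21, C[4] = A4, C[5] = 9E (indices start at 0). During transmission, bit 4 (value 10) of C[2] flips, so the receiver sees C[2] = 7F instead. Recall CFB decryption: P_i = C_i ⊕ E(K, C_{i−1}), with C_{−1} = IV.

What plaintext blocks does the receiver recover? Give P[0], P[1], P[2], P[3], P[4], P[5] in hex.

Only C[2] changed, to 7F. In CFB, a change in C_i flips the same bit in P_i and garbles P_{i+1}. Decrypting the received ciphertext:
P[0]: E(K, 6A) = 5E; 0D ⊕ 5E = 53.
P[1]: E(K, 0D) = 01; 97 ⊕ 01 = 96.
P[2]: E(K, 97) = 8B; 7F ⊕ 8B = F4.
P[3]: E(K, 7F) = 73; 21 ⊕ 73 = 52.
P[4]: E(K, 21) = 15; A4 ⊕ 15 = B1.
P[5]: E(K, A4) = 98; 9E ⊕ 98 = 06.
Blocks that differ from the original plaintext: P[2], P[3].

P[0] = 53, P[1] = 96, P[2] = F4, P[3] = 52, P[4] = B1, P[5] = 06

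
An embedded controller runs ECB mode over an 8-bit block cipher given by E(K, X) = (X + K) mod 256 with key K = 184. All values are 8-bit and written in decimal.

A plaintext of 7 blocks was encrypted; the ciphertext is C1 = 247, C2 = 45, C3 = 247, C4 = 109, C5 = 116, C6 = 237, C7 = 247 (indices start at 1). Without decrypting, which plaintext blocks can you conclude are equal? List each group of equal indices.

ECB encrypts each block independently with the same key, so equal ciphertext blocks imply equal plaintext blocks.
C1 = C3 = C7 = 247, so P1 = P3 = P7.

P1 = P3 = P7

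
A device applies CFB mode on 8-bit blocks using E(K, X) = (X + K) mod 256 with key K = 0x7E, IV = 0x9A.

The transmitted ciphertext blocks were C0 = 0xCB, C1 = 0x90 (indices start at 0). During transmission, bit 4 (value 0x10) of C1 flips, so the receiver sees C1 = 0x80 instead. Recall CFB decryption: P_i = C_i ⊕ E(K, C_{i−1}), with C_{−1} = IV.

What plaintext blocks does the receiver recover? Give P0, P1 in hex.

P0 = 0xD3, P1 = 0xC9

Only C1 changed, to 0x80. In CFB, a change in C_i flips the same bit in P_i and garbles P_{i+1}. Decrypting the received ciphertext:
P0: E(K, 0x9A) = 0x18; 0xCB ⊕ 0x18 = 0xD3.
P1: E(K, 0xCB) = 0x49; 0x80 ⊕ 0x49 = 0xC9.
Blocks that differ from the original plaintext: P1.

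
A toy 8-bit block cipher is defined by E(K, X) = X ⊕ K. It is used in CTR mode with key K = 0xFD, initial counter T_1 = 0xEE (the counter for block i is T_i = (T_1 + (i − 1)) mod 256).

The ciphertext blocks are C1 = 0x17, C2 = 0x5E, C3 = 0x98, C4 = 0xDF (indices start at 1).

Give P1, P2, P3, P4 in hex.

CTR decryption: S_i = E(K, T_i) where T_i is the counter for block i; P_i = C_i ⊕ S_i.
P1: T = 0xEE, S = E(K, T) = 0x13; 0x17 ⊕ 0x13 = 0x04.
P2: T = 0xEF, S = E(K, T) = 0x12; 0x5E ⊕ 0x12 = 0x4C.
P3: T = 0xF0, S = E(K, T) = 0x0D; 0x98 ⊕ 0x0D = 0x95.
P4: T = 0xF1, S = E(K, T) = 0x0C; 0xDF ⊕ 0x0C = 0xD3.

P1 = 0x04, P2 = 0x4C, P3 = 0x95, P4 = 0xD3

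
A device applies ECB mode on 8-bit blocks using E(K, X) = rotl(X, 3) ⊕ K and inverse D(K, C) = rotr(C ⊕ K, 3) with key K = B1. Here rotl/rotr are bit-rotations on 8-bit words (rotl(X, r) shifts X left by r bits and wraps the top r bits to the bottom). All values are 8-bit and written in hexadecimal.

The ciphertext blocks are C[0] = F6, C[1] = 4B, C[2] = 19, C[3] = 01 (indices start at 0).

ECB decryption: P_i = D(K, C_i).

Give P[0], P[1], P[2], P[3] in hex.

P[0]: D(K, F6) = E8.
P[1]: D(K, 4B) = 5F.
P[2]: D(K, 19) = 15.
P[3]: D(K, 01) = 16.

P[0] = E8, P[1] = 5F, P[2] = 15, P[3] = 16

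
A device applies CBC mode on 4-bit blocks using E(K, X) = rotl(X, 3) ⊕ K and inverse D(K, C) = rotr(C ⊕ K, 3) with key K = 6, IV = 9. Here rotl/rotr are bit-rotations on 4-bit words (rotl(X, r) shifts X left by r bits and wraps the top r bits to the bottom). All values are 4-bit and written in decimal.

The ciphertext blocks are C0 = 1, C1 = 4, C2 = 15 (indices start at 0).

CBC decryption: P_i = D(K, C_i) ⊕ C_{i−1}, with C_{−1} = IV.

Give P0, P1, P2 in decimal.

P0 = 7, P1 = 5, P2 = 7

P0: D(K, 1) = 14; 14 ⊕ 9 = 7.
P1: D(K, 4) = 4; 4 ⊕ 1 = 5.
P2: D(K, 15) = 3; 3 ⊕ 4 = 7.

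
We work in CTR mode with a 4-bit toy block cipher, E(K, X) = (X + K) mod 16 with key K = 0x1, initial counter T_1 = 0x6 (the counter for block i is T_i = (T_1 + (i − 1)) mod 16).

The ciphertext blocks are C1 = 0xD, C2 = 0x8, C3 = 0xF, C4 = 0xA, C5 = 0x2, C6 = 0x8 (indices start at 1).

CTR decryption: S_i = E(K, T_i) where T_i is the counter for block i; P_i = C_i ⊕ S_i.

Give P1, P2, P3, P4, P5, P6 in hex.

P1 = 0xA, P2 = 0x0, P3 = 0x6, P4 = 0x0, P5 = 0x9, P6 = 0x4

P1: T = 0x6, S = E(K, T) = 0x7; 0xD ⊕ 0x7 = 0xA.
P2: T = 0x7, S = E(K, T) = 0x8; 0x8 ⊕ 0x8 = 0x0.
P3: T = 0x8, S = E(K, T) = 0x9; 0xF ⊕ 0x9 = 0x6.
P4: T = 0x9, S = E(K, T) = 0xA; 0xA ⊕ 0xA = 0x0.
P5: T = 0xA, S = E(K, T) = 0xB; 0x2 ⊕ 0xB = 0x9.
P6: T = 0xB, S = E(K, T) = 0xC; 0x8 ⊕ 0xC = 0x4.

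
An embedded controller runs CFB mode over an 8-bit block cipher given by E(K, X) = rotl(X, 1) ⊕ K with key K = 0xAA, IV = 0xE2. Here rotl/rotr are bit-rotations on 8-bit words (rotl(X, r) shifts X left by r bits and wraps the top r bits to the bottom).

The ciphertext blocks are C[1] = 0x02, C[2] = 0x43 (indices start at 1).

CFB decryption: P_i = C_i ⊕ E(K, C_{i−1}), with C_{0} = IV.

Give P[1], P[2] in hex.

P[1] = 0x6D, P[2] = 0xED

P[1]: E(K, 0xE2) = 0x6F; 0x02 ⊕ 0x6F = 0x6D.
P[2]: E(K, 0x02) = 0xAE; 0x43 ⊕ 0xAE = 0xED.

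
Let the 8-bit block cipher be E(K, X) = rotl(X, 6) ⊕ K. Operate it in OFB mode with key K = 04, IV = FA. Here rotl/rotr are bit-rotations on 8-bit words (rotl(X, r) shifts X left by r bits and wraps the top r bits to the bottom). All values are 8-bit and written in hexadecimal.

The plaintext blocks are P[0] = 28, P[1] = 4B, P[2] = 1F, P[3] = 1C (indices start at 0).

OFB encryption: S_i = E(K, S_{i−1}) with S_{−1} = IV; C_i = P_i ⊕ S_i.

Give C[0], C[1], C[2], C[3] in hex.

C[0] = 92, C[1] = E1, C[2] = B1, C[3] = B3

C[0]: S = E(K, FA) = BA; 28 ⊕ BA = 92.
C[1]: S = E(K, BA) = AA; 4B ⊕ AA = E1.
C[2]: S = E(K, AA) = AE; 1F ⊕ AE = B1.
C[3]: S = E(K, AE) = AF; 1C ⊕ AF = B3.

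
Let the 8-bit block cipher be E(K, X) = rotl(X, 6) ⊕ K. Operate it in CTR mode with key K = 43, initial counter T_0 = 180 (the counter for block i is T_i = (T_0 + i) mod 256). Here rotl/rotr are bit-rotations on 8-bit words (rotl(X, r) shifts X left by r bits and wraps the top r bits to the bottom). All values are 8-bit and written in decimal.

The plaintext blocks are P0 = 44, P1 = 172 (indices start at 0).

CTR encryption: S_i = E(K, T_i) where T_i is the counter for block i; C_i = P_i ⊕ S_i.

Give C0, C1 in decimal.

C0 = 42, C1 = 234

C0: T = 180, S = E(K, T) = 6; 44 ⊕ 6 = 42.
C1: T = 181, S = E(K, T) = 70; 172 ⊕ 70 = 234.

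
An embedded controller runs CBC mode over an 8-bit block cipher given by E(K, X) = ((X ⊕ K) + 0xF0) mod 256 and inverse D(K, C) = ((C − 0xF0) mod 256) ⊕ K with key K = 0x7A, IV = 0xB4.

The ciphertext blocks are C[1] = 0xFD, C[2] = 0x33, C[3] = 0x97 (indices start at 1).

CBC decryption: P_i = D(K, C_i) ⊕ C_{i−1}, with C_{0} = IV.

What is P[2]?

P[2]: D(K, 0x33) = 0x39; 0x39 ⊕ 0xFD = 0xC4.

P[2] = 0xC4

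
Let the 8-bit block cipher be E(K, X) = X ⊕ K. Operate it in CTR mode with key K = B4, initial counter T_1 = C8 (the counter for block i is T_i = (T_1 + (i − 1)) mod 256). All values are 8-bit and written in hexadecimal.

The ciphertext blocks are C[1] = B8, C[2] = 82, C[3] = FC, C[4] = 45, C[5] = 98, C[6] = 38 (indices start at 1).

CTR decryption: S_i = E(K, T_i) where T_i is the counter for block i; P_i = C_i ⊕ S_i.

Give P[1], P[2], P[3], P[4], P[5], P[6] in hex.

P[1] = C4, P[2] = FF, P[3] = 82, P[4] = 3A, P[5] = E0, P[6] = 41

P[1]: T = C8, S = E(K, T) = 7C; B8 ⊕ 7C = C4.
P[2]: T = C9, S = E(K, T) = 7D; 82 ⊕ 7D = FF.
P[3]: T = CA, S = E(K, T) = 7E; FC ⊕ 7E = 82.
P[4]: T = CB, S = E(K, T) = 7F; 45 ⊕ 7F = 3A.
P[5]: T = CC, S = E(K, T) = 78; 98 ⊕ 78 = E0.
P[6]: T = CD, S = E(K, T) = 79; 38 ⊕ 79 = 41.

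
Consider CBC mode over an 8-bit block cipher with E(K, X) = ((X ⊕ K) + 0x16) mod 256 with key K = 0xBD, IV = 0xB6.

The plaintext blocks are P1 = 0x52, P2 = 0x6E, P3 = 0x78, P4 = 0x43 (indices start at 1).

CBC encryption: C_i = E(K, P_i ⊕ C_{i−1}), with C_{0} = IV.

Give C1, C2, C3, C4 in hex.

C1 = 0x6F, C2 = 0xD2, C3 = 0x2D, C4 = 0xE9

C1: P1 ⊕ 0xB6 = 0xE4; E(K, 0xE4) = 0x6F.
C2: P2 ⊕ 0x6F = 0x01; E(K, 0x01) = 0xD2.
C3: P3 ⊕ 0xD2 = 0xAA; E(K, 0xAA) = 0x2D.
C4: P4 ⊕ 0x2D = 0x6E; E(K, 0x6E) = 0xE9.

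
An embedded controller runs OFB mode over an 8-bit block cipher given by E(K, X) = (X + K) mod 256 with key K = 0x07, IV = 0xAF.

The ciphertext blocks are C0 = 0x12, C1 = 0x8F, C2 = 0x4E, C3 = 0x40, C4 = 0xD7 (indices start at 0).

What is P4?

OFB decryption: S_i = E(K, S_{i−1}) with S_{−1} = IV; P_i = C_i ⊕ S_i.
P0: S = E(K, 0xAF) = 0xB6; 0x12 ⊕ 0xB6 = 0xA4.
P1: S = E(K, 0xB6) = 0xBD; 0x8F ⊕ 0xBD = 0x32.
P2: S = E(K, 0xBD) = 0xC4; 0x4E ⊕ 0xC4 = 0x8A.
P3: S = E(K, 0xC4) = 0xCB; 0x40 ⊕ 0xCB = 0x8B.
P4: S = E(K, 0xCB) = 0xD2; 0xD7 ⊕ 0xD2 = 0x05.

P4 = 0x05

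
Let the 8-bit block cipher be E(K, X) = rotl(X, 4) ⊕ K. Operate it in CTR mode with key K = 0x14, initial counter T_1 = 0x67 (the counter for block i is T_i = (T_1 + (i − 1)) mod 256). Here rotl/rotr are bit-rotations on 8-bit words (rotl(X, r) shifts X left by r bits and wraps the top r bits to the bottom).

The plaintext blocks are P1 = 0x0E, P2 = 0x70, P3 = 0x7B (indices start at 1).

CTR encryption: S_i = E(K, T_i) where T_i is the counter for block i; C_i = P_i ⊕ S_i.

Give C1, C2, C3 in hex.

C1: T = 0x67, S = E(K, T) = 0x62; 0x0E ⊕ 0x62 = 0x6C.
C2: T = 0x68, S = E(K, T) = 0x92; 0x70 ⊕ 0x92 = 0xE2.
C3: T = 0x69, S = E(K, T) = 0x82; 0x7B ⊕ 0x82 = 0xF9.

C1 = 0x6C, C2 = 0xE2, C3 = 0xF9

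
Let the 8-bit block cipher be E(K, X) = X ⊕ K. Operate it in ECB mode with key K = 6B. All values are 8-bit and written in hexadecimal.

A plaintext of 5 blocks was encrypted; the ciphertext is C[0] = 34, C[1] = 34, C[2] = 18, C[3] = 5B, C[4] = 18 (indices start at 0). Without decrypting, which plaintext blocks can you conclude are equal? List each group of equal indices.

ECB encrypts each block independently with the same key, so equal ciphertext blocks imply equal plaintext blocks.
C[0] = C[1] = 34, so P[0] = P[1].
C[2] = C[4] = 18, so P[2] = P[4].

P[0] = P[1]; P[2] = P[4]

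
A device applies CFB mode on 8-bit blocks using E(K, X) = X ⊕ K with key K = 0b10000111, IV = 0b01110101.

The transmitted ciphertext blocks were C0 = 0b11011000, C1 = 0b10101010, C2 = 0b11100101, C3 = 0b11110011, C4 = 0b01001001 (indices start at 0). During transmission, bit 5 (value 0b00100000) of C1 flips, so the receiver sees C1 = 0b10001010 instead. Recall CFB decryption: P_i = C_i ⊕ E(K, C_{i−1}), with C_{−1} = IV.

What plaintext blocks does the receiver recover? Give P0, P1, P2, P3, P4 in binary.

P0 = 0b00101010, P1 = 0b11010101, P2 = 0b11101000, P3 = 0b10010001, P4 = 0b00111101

Only C1 changed, to 0b10001010. In CFB, a change in C_i flips the same bit in P_i and garbles P_{i+1}. Decrypting the received ciphertext:
P0: E(K, 0b01110101) = 0b11110010; 0b11011000 ⊕ 0b11110010 = 0b00101010.
P1: E(K, 0b11011000) = 0b01011111; 0b10001010 ⊕ 0b01011111 = 0b11010101.
P2: E(K, 0b10001010) = 0b00001101; 0b11100101 ⊕ 0b00001101 = 0b11101000.
P3: E(K, 0b11100101) = 0b01100010; 0b11110011 ⊕ 0b01100010 = 0b10010001.
P4: E(K, 0b11110011) = 0b01110100; 0b01001001 ⊕ 0b01110100 = 0b00111101.
Blocks that differ from the original plaintext: P1, P2.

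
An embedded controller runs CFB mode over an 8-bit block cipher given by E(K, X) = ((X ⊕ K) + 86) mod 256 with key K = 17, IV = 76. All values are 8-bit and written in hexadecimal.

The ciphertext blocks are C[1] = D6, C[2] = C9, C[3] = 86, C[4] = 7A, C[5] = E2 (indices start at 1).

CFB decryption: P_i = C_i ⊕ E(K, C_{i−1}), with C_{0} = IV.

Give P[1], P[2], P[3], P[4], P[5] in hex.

P[1]: E(K, 76) = E7; D6 ⊕ E7 = 31.
P[2]: E(K, D6) = 47; C9 ⊕ 47 = 8E.
P[3]: E(K, C9) = 64; 86 ⊕ 64 = E2.
P[4]: E(K, 86) = 17; 7A ⊕ 17 = 6D.
P[5]: E(K, 7A) = F3; E2 ⊕ F3 = 11.

P[1] = 31, P[2] = 8E, P[3] = E2, P[4] = 6D, P[5] = 11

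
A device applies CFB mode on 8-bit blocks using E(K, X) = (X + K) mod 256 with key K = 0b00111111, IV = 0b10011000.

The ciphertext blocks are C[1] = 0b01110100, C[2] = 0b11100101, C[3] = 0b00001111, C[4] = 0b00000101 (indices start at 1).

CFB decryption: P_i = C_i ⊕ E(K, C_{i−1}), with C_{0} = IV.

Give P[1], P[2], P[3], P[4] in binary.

P[1] = 0b10100011, P[2] = 0b01010110, P[3] = 0b00101011, P[4] = 0b01001011

P[1]: E(K, 0b10011000) = 0b11010111; 0b01110100 ⊕ 0b11010111 = 0b10100011.
P[2]: E(K, 0b01110100) = 0b10110011; 0b11100101 ⊕ 0b10110011 = 0b01010110.
P[3]: E(K, 0b11100101) = 0b00100100; 0b00001111 ⊕ 0b00100100 = 0b00101011.
P[4]: E(K, 0b00001111) = 0b01001110; 0b00000101 ⊕ 0b01001110 = 0b01001011.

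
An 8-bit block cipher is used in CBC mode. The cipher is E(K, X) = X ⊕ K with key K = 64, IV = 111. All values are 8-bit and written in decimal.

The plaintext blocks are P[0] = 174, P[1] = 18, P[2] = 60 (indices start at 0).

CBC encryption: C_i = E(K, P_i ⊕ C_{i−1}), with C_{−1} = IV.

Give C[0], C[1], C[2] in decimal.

C[0] = 129, C[1] = 211, C[2] = 175

C[0]: P[0] ⊕ 111 = 193; E(K, 193) = 129.
C[1]: P[1] ⊕ 129 = 147; E(K, 147) = 211.
C[2]: P[2] ⊕ 211 = 239; E(K, 239) = 175.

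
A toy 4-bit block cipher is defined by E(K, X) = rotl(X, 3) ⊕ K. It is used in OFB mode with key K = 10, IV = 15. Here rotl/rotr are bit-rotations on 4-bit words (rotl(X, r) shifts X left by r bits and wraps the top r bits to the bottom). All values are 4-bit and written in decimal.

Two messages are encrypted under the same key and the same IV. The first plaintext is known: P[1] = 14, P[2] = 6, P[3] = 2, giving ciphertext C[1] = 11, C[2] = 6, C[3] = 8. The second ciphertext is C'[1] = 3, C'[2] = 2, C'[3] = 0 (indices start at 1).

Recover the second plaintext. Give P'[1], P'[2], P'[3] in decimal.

P'[1] = 6, P'[2] = 2, P'[3] = 10

In OFB with a reused IV, both messages share the same keystream S_i, so C_i ⊕ C'_i = P_i ⊕ P'_i and thus P'_i = P_i ⊕ C_i ⊕ C'_i.
P'[1]: 14 ⊕ 11 ⊕ 3 = 6.
P'[2]: 6 ⊕ 6 ⊕ 2 = 2.
P'[3]: 2 ⊕ 8 ⊕ 0 = 10.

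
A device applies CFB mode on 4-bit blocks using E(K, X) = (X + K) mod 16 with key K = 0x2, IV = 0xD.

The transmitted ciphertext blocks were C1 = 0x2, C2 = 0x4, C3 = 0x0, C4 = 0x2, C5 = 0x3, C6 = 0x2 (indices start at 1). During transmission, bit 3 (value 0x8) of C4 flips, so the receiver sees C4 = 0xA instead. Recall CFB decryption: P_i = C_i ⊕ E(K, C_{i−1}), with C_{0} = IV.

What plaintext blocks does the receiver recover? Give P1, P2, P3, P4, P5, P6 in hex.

P1 = 0xD, P2 = 0x0, P3 = 0x6, P4 = 0x8, P5 = 0xF, P6 = 0x7

Only C4 changed, to 0xA. In CFB, a change in C_i flips the same bit in P_i and garbles P_{i+1}. Decrypting the received ciphertext:
P1: E(K, 0xD) = 0xF; 0x2 ⊕ 0xF = 0xD.
P2: E(K, 0x2) = 0x4; 0x4 ⊕ 0x4 = 0x0.
P3: E(K, 0x4) = 0x6; 0x0 ⊕ 0x6 = 0x6.
P4: E(K, 0x0) = 0x2; 0xA ⊕ 0x2 = 0x8.
P5: E(K, 0xA) = 0xC; 0x3 ⊕ 0xC = 0xF.
P6: E(K, 0x3) = 0x5; 0x2 ⊕ 0x5 = 0x7.
Blocks that differ from the original plaintext: P4, P5.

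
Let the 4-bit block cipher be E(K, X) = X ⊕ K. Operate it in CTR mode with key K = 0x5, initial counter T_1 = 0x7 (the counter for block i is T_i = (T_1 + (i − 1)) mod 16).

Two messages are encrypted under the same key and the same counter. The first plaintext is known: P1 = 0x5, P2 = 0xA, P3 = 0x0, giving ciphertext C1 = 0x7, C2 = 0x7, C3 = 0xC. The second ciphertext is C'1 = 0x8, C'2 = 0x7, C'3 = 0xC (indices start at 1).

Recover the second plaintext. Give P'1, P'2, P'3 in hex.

In CTR with a reused counter, both messages share the same keystream S_i, so C_i ⊕ C'_i = P_i ⊕ P'_i and thus P'_i = P_i ⊕ C_i ⊕ C'_i.
P'1: 0x5 ⊕ 0x7 ⊕ 0x8 = 0xA.
P'2: 0xA ⊕ 0x7 ⊕ 0x7 = 0xA.
P'3: 0x0 ⊕ 0xC ⊕ 0xC = 0x0.

P'1 = 0xA, P'2 = 0xA, P'3 = 0x0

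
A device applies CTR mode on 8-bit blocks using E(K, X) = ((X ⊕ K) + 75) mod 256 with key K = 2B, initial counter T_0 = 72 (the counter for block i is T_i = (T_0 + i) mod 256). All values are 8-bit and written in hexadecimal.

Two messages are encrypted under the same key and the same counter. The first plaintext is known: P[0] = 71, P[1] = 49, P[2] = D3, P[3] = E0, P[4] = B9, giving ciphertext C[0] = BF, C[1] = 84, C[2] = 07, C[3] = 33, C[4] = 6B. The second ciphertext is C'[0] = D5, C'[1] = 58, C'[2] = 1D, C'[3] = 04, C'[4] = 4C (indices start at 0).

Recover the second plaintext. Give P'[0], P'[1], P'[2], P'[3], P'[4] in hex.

P'[0] = 1B, P'[1] = 95, P'[2] = C9, P'[3] = D7, P'[4] = 9E

In CTR with a reused counter, both messages share the same keystream S_i, so C_i ⊕ C'_i = P_i ⊕ P'_i and thus P'_i = P_i ⊕ C_i ⊕ C'_i.
P'[0]: 71 ⊕ BF ⊕ D5 = 1B.
P'[1]: 49 ⊕ 84 ⊕ 58 = 95.
P'[2]: D3 ⊕ 07 ⊕ 1D = C9.
P'[3]: E0 ⊕ 33 ⊕ 04 = D7.
P'[4]: B9 ⊕ 6B ⊕ 4C = 9E.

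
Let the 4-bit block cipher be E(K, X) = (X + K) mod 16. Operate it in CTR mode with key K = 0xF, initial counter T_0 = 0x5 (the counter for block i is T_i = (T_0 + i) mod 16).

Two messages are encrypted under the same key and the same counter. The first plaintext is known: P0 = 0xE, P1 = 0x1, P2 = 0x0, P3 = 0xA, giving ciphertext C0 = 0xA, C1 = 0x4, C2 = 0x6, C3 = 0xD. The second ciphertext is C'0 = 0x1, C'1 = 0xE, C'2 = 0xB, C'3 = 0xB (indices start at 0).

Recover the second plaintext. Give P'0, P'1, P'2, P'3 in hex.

In CTR with a reused counter, both messages share the same keystream S_i, so C_i ⊕ C'_i = P_i ⊕ P'_i and thus P'_i = P_i ⊕ C_i ⊕ C'_i.
P'0: 0xE ⊕ 0xA ⊕ 0x1 = 0x5.
P'1: 0x1 ⊕ 0x4 ⊕ 0xE = 0xB.
P'2: 0x0 ⊕ 0x6 ⊕ 0xB = 0xD.
P'3: 0xA ⊕ 0xD ⊕ 0xB = 0xC.

P'0 = 0x5, P'1 = 0xB, P'2 = 0xD, P'3 = 0xC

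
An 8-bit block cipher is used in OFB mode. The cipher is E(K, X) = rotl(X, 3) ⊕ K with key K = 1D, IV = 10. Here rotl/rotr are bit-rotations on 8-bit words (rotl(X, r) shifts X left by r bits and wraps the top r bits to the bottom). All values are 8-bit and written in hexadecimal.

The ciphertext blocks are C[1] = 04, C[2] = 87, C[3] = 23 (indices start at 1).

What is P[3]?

OFB decryption: S_i = E(K, S_{i−1}) with S_{0} = IV; P_i = C_i ⊕ S_i.
P[1]: S = E(K, 10) = 9D; 04 ⊕ 9D = 99.
P[2]: S = E(K, 9D) = F1; 87 ⊕ F1 = 76.
P[3]: S = E(K, F1) = 92; 23 ⊕ 92 = B1.

P[3] = B1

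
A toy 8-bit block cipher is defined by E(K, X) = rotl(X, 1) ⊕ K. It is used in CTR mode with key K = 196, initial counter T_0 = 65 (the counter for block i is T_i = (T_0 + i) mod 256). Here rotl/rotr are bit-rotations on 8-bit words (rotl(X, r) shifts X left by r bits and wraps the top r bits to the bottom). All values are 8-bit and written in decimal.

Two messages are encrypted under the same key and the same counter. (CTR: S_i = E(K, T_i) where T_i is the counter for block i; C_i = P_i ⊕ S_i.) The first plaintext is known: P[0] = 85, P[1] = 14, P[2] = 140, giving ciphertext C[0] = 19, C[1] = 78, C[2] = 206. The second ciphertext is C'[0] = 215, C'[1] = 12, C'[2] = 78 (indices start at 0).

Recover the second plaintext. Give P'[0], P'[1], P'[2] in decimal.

P'[0] = 145, P'[1] = 76, P'[2] = 12

In CTR with a reused counter, both messages share the same keystream S_i, so C_i ⊕ C'_i = P_i ⊕ P'_i and thus P'_i = P_i ⊕ C_i ⊕ C'_i.
P'[0]: 85 ⊕ 19 ⊕ 215 = 145.
P'[1]: 14 ⊕ 78 ⊕ 12 = 76.
P'[2]: 140 ⊕ 206 ⊕ 78 = 12.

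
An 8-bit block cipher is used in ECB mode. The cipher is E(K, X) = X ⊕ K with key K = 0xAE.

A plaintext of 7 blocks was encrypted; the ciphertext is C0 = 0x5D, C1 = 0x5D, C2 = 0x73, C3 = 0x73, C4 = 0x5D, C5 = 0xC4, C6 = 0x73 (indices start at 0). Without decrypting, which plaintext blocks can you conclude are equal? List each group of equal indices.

ECB encrypts each block independently with the same key, so equal ciphertext blocks imply equal plaintext blocks.
C0 = C1 = C4 = 0x5D, so P0 = P1 = P4.
C2 = C3 = C6 = 0x73, so P2 = P3 = P6.

P0 = P1 = P4; P2 = P3 = P6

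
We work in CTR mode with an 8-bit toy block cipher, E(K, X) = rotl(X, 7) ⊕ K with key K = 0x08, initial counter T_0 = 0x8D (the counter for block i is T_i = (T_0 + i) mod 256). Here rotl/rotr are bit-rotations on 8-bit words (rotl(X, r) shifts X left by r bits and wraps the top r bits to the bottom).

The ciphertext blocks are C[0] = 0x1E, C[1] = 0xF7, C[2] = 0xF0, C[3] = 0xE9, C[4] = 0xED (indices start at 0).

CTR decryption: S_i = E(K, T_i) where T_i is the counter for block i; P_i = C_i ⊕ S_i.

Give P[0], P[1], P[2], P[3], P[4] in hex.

P[0] = 0xD0, P[1] = 0xB8, P[2] = 0x3F, P[3] = 0xA9, P[4] = 0x2D

P[0]: T = 0x8D, S = E(K, T) = 0xCE; 0x1E ⊕ 0xCE = 0xD0.
P[1]: T = 0x8E, S = E(K, T) = 0x4F; 0xF7 ⊕ 0x4F = 0xB8.
P[2]: T = 0x8F, S = E(K, T) = 0xCF; 0xF0 ⊕ 0xCF = 0x3F.
P[3]: T = 0x90, S = E(K, T) = 0x40; 0xE9 ⊕ 0x40 = 0xA9.
P[4]: T = 0x91, S = E(K, T) = 0xC0; 0xED ⊕ 0xC0 = 0x2D.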